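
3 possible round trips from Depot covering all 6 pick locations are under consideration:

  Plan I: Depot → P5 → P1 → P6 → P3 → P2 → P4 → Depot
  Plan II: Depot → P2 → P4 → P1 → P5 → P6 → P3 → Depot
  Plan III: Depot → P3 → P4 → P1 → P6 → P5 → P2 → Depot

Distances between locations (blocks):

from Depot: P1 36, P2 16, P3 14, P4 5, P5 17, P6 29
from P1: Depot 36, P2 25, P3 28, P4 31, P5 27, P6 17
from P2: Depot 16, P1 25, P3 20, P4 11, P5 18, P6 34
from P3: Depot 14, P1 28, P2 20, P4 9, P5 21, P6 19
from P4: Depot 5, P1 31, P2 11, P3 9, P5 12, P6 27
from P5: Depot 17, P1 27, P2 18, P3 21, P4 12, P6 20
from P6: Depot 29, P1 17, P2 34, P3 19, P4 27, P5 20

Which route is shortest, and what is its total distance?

Plan I: 17 + 27 + 17 + 19 + 20 + 11 + 5 = 116
Plan II: 16 + 11 + 31 + 27 + 20 + 19 + 14 = 138
Plan III: 14 + 9 + 31 + 17 + 20 + 18 + 16 = 125

116 blocks — Plan I is the shortest.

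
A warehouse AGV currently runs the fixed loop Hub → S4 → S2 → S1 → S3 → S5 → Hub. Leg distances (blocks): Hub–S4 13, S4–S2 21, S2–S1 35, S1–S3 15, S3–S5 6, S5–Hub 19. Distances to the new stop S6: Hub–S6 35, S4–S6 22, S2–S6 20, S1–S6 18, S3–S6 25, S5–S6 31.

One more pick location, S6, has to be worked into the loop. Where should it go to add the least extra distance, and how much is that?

Insertion cost between consecutive stops i–j is d(i,S6) + d(S6,j) − d(i,j):
  between Hub and S4: 35 + 22 − 13 = 44
  between S4 and S2: 22 + 20 − 21 = 21
  between S2 and S1: 20 + 18 − 35 = 3
  between S1 and S3: 18 + 25 − 15 = 28
  between S3 and S5: 25 + 31 − 6 = 50
  between S5 and Hub: 31 + 35 − 19 = 47
Cheapest insertion is between S2 and S1, adding 3.
New total = 109 + 3 = 112.

+3 blocks — insert S6 between S2 and S1.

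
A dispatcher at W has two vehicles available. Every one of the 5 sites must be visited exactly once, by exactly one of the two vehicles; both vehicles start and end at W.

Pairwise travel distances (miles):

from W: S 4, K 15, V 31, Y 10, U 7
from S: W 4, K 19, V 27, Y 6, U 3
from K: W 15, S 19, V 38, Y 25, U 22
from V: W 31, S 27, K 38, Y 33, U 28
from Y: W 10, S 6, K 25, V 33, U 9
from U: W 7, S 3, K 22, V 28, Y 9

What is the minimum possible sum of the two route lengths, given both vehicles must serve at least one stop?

There are 2^4 − 1 = 15 ways to divide the 5 stops into two non-empty groups. For each, the best each vehicle can do is its own shortest tour through its group:
  {S} + {K, V, Y, U}: 8 + 100 = 108
  {K} + {S, V, Y, U}: 30 + 78 = 108
  {S, K} + {V, Y, U}: 38 + 78 = 116
  {V} + {S, K, Y, U}: 62 + 56 = 118
  {S, V} + {K, Y, U}: 62 + 56 = 118
  {K, V} + {S, Y, U}: 84 + 26 = 110
  … (15 splits in total)
Best: vehicle 1 W → S → W = 8; vehicle 2 W → K → V → U → Y → W = 100; combined 108.

Minimum combined distance: 108 miles.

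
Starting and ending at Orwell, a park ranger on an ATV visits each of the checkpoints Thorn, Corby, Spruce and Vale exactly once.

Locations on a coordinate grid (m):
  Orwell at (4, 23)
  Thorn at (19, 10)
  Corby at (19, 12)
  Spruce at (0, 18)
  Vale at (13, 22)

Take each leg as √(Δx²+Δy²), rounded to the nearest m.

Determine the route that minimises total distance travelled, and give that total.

Orwell-Thorn-Corby-Spruce-Vale-Orwell: 20+2+20+14+9 = 65
Orwell-Thorn-Corby-Vale-Spruce-Orwell: 20+2+12+14+6 = 54
Orwell-Thorn-Spruce-Corby-Vale-Orwell: 20+21+20+12+9 = 82
Orwell-Thorn-Spruce-Vale-Corby-Orwell: 20+21+14+12+19 = 86
Orwell-Thorn-Vale-Corby-Spruce-Orwell: 20+13+12+20+6 = 71
Orwell-Thorn-Vale-Spruce-Corby-Orwell: 20+13+14+20+19 = 86
Orwell-Corby-Thorn-Spruce-Vale-Orwell: 19+2+21+14+9 = 65
Orwell-Corby-Thorn-Vale-Spruce-Orwell: 19+2+13+14+6 = 54
Orwell-Corby-Spruce-Thorn-Vale-Orwell: 19+20+21+13+9 = 82
Orwell-Corby-Vale-Thorn-Spruce-Orwell: 19+12+13+21+6 = 71
Orwell-Spruce-Thorn-Corby-Vale-Orwell: 6+21+2+12+9 = 50
Orwell-Spruce-Corby-Thorn-Vale-Orwell: 6+20+2+13+9 = 50
The minimum is 50.
One optimal route: Orwell → Spruce → Thorn → Corby → Vale → Orwell (or its reverse).

Shortest round trip = 50 m.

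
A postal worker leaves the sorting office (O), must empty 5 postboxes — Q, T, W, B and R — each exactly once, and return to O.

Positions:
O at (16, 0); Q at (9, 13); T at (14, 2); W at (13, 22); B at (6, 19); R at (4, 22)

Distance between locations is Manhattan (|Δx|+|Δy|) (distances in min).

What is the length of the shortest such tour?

Shortest round trip = 68 min.

With 5 stops there are 5!/2 = 60 distinct round trips (a route and its reverse cost the same).
O → Q → T → W → B → R → O: 20+16+21+10+5+34 = 106
O → Q → T → W → R → B → O: 20+16+21+9+5+29 = 100
O → Q → T → B → W → R → O: 20+16+25+10+9+34 = 114
O → Q → T → B → R → W → O: 20+16+25+5+9+25 = 100
O → Q → T → R → W → B → O: 20+16+30+9+10+29 = 114
O → Q → T → R → B → W → O: 20+16+30+5+10+25 = 106
O → Q → W → T → B → R → O: 20+13+21+25+5+34 = 118
O → Q → W → T → R → B → O: 20+13+21+30+5+29 = 118
O → Q → W → B → T → R → O: 20+13+10+25+30+34 = 132
O → Q → W → B → R → T → O: 20+13+10+5+30+4 = 82
O → Q → W → R → T → B → O: 20+13+9+30+25+29 = 126
O → Q → W → R → B → T → O: 20+13+9+5+25+4 = 76
O → Q → B → T → W → R → O: 20+9+25+21+9+34 = 118
O → Q → B → T → R → W → O: 20+9+25+30+9+25 = 118
… (46 more)
O → Q → B → R → W → T → O: 20+9+5+9+21+4 = 68  ← best
The minimum is 68.
One optimal route: O → Q → B → R → W → T → O (or its reverse).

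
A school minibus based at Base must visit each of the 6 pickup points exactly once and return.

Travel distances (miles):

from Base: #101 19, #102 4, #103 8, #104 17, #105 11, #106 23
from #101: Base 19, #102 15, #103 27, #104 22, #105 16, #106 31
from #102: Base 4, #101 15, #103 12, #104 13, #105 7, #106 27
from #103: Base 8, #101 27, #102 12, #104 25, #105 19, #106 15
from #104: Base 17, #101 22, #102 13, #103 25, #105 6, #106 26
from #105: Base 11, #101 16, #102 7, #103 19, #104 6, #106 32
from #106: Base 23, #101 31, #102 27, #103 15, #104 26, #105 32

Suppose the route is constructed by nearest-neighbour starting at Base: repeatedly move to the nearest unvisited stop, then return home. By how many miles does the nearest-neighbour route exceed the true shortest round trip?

14 miles longer than the optimal tour.

From Base: #102=4, #103=8, #105=11, #104=17, #101=19, #106=23 → choose #102 (4).
From #102: #105=7, #103=12, #104=13, #101=15, #106=27 → choose #105 (7).
From #105: #104=6, #101=16, #103=19, #106=32 → choose #104 (6).
From #104: #101=22, #103=25, #106=26 → choose #101 (22).
From #101: #103=27, #106=31 → choose #103 (27).
From #103: #106=15 → choose #106 (15).
NN route Base → #102 → #105 → #104 → #101 → #103 → #106 → Base costs 104.
Optimal: Base → #102 → #101 → #105 → #104 → #106 → #103 → Base costs 90 (by enumerating all 360 distinct tours).
Excess = 104 − 90 = 14.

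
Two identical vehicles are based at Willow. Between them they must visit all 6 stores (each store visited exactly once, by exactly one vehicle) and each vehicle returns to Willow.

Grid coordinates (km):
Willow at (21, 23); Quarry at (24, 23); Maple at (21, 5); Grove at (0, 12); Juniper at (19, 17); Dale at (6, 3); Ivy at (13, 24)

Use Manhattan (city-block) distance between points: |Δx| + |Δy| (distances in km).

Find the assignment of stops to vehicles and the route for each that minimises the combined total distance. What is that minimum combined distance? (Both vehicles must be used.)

Minimum combined distance: 94 km.

There are 2^5 − 1 = 31 ways to divide the 6 stops into two non-empty groups. For each, the best each vehicle can do is its own shortest tour through its group:
  {Quarry} + {Maple, Grove, Juniper, Dale, Ivy}: 6 + 88 = 94
  {Maple} + {Quarry, Grove, Juniper, Dale, Ivy}: 36 + 90 = 126
  {Quarry, Maple} + {Grove, Juniper, Dale, Ivy}: 42 + 84 = 126
  {Grove} + {Quarry, Maple, Juniper, Dale, Ivy}: 64 + 82 = 146
  {Quarry, Grove} + {Maple, Juniper, Dale, Ivy}: 70 + 76 = 146
  {Maple, Grove} + {Quarry, Juniper, Dale, Ivy}: 78 + 78 = 156
  … (31 splits in total)
Best: vehicle 1 Willow → Quarry → Willow = 6; vehicle 2 Willow → Juniper → Maple → Dale → Grove → Ivy → Willow = 88; combined 94.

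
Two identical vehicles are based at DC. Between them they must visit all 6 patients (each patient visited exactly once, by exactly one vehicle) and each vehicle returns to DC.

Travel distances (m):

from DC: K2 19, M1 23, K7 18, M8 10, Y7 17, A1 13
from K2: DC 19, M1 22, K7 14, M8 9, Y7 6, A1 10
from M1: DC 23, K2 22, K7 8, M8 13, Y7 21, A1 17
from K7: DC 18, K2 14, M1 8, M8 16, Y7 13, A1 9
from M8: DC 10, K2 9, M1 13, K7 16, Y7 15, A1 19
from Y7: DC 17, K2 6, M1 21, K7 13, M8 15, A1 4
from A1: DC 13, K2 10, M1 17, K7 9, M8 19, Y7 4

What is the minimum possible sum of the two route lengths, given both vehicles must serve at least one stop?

There are 2^5 − 1 = 31 ways to divide the 6 stops into two non-empty groups. For each, the best each vehicle can do is its own shortest tour through its group:
  {K2} + {M1, K7, M8, Y7, A1}: 38 + 61 = 99
  {M1} + {K2, K7, M8, Y7, A1}: 46 + 56 = 102
  {K2, M1} + {K7, M8, Y7, A1}: 64 + 56 = 120
  {K7} + {K2, M1, M8, Y7, A1}: 36 + 68 = 104
  {K2, K7} + {M1, M8, Y7, A1}: 51 + 61 = 112
  {M1, K7} + {K2, M8, Y7, A1}: 49 + 42 = 91
  … (31 splits in total)
  {M8} + {K2, M1, K7, Y7, A1}: 20 + 68 = 88  ← best
Best: vehicle 1 DC → M8 → DC = 20; vehicle 2 DC → M1 → K7 → K2 → Y7 → A1 → DC = 68; combined 88.

88 m — the smallest possible combined total.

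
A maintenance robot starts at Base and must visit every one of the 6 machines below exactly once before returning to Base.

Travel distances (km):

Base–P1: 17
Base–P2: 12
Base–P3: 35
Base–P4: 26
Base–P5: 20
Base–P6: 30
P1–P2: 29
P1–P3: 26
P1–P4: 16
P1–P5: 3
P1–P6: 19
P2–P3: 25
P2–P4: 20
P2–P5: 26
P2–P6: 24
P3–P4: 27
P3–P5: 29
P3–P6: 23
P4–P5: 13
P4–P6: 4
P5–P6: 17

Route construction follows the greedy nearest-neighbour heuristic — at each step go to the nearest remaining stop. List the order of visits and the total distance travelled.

117 km along Base → P2 → P4 → P6 → P5 → P1 → P3 → Base.

Base → [P2:12 / P1:17 / P5:20 / P4:26 / P6:30 / P3:35] → P2 (12)
P2 → [P4:20 / P6:24 / P3:25 / P5:26 / P1:29] → P4 (20)
P4 → [P6:4 / P5:13 / P1:16 / P3:27] → P6 (4)
P6 → [P5:17 / P1:19 / P3:23] → P5 (17)
P5 → [P1:3 / P3:29] → P1 (3)
P1 → [P3:26] → P3 (26)
Return P3→Base: 35.
Total = 12 + 20 + 4 + 17 + 3 + 26 + 35 = 117.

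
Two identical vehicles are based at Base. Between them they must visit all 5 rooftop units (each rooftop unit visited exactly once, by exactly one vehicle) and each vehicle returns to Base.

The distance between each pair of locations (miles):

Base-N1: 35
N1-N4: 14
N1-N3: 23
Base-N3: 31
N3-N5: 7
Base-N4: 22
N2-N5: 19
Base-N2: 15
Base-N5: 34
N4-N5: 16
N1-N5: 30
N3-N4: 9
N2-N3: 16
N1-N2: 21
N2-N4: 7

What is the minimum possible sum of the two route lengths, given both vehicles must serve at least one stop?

129 miles — the smallest possible combined total.

There are 2^4 − 1 = 15 ways to divide the 5 stops into two non-empty groups. For each, the best each vehicle can do is its own shortest tour through its group:
  {N1} + {N2, N3, N4, N5}: 70 + 72 = 142
  {N2} + {N1, N3, N4, N5}: 30 + 99 = 129
  {N1, N2} + {N3, N4, N5}: 71 + 72 = 143
  {N3} + {N1, N2, N4, N5}: 62 + 99 = 161
  {N1, N3} + {N2, N4, N5}: 89 + 72 = 161
  {N2, N3} + {N1, N4, N5}: 62 + 99 = 161
  … (15 splits in total)
Best: vehicle 1 Base → N2 → Base = 30; vehicle 2 Base → N1 → N4 → N3 → N5 → Base = 99; combined 129.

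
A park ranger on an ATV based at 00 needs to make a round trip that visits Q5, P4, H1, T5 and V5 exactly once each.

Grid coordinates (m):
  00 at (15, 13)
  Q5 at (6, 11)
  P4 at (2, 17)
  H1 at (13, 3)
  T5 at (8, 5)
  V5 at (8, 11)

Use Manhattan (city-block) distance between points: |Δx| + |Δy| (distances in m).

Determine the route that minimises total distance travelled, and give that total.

Minimum total distance: 54 m.

00-Q5-P4-H1-T5-V5-00: 11+10+25+7+6+9 = 68
00-Q5-P4-H1-V5-T5-00: 11+10+25+13+6+15 = 80
00-Q5-P4-T5-H1-V5-00: 11+10+18+7+13+9 = 68
00-Q5-P4-T5-V5-H1-00: 11+10+18+6+13+12 = 70
00-Q5-P4-V5-H1-T5-00: 11+10+12+13+7+15 = 68
00-Q5-P4-V5-T5-H1-00: 11+10+12+6+7+12 = 58
00-Q5-H1-P4-T5-V5-00: 11+15+25+18+6+9 = 84
00-Q5-H1-P4-V5-T5-00: 11+15+25+12+6+15 = 84
00-Q5-H1-T5-P4-V5-00: 11+15+7+18+12+9 = 72
00-Q5-H1-T5-V5-P4-00: 11+15+7+6+12+17 = 68
00-Q5-H1-V5-P4-T5-00: 11+15+13+12+18+15 = 84
00-Q5-H1-V5-T5-P4-00: 11+15+13+6+18+17 = 80
00-Q5-T5-P4-H1-V5-00: 11+8+18+25+13+9 = 84
00-Q5-T5-P4-V5-H1-00: 11+8+18+12+13+12 = 74
… (46 more)
00-P4-Q5-V5-T5-H1-00: 17+10+2+6+7+12 = 54  ← best
The minimum is 54.
One optimal route: 00 → P4 → Q5 → V5 → T5 → H1 → 00 (or its reverse).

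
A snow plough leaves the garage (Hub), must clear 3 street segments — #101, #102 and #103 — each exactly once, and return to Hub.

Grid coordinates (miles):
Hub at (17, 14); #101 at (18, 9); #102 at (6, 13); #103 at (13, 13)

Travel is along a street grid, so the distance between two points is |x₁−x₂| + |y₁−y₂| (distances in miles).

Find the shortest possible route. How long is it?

Shortest round trip = 34 miles.

With 3 stops there are 3!/2 = 3 distinct round trips (a route and its reverse cost the same).
Hub - #101 - #102 - #103 - Hub: 6+16+7+5 = 34
Hub - #101 - #103 - #102 - Hub: 6+9+7+12 = 34
Hub - #102 - #101 - #103 - Hub: 12+16+9+5 = 42
The minimum is 34.
One optimal route: Hub → #101 → #102 → #103 → Hub (or its reverse).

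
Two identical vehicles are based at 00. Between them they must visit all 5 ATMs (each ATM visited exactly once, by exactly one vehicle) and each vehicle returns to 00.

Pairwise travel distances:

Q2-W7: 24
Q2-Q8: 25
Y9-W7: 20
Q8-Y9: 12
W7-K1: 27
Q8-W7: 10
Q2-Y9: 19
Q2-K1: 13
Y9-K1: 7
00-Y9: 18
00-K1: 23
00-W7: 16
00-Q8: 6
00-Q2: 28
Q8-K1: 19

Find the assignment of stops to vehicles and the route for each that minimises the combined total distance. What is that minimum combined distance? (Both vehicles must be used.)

Minimum combined distance: 90.

Check every non-empty split of the stops between the two vehicles; for each half take its own optimal tour:
  {Q2} + {Q8, Y9, W7, K1}: 56 + 66 = 122
  {Q8} + {Q2, Y9, W7, K1}: 12 + 78 = 90
  {Q2, Q8} + {Y9, W7, K1}: 59 + 66 = 125
  {Y9} + {Q2, Q8, W7, K1}: 36 + 76 = 112
  {Q2, Y9} + {Q8, W7, K1}: 65 + 66 = 131
  {Q8, Y9} + {Q2, W7, K1}: 36 + 76 = 112
  … (15 splits in total)
Best: vehicle 1 00 → Q8 → 00 = 12; vehicle 2 00 → Y9 → K1 → Q2 → W7 → 00 = 78; combined 90.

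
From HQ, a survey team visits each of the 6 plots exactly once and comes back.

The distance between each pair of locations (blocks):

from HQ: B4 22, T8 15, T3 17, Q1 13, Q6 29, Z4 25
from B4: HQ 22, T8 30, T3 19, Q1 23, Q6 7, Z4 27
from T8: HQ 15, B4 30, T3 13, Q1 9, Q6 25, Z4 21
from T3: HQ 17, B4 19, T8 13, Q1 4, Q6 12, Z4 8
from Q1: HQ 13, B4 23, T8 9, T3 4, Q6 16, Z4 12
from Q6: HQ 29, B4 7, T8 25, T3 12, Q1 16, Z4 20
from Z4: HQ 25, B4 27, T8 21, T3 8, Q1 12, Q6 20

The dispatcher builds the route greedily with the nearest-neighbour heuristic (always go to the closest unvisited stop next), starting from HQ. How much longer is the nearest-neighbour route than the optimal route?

12 blocks longer than the optimal tour.

From HQ: Q1=13, T8=15, T3=17, B4=22, Z4=25, Q6=29 → choose Q1 (13).
From Q1: T3=4, T8=9, Z4=12, Q6=16, B4=23 → choose T3 (4).
From T3: Z4=8, Q6=12, T8=13, B4=19 → choose Z4 (8).
From Z4: Q6=20, T8=21, B4=27 → choose Q6 (20).
From Q6: B4=7, T8=25 → choose B4 (7).
From B4: T8=30 → choose T8 (30).
NN route HQ → Q1 → T3 → Z4 → Q6 → B4 → T8 → HQ costs 97.
Optimal: HQ → B4 → Q6 → T3 → Z4 → Q1 → T8 → HQ costs 85 (by enumerating all 360 distinct tours).
Excess = 97 − 85 = 12.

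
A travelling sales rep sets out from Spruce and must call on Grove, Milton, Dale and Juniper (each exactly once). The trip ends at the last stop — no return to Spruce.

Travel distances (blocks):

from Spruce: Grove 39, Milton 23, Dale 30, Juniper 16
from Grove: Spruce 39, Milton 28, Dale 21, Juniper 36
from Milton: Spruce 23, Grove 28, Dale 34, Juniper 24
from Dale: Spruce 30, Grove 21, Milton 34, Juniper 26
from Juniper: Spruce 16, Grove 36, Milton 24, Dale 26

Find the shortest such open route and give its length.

There are 4! = 24 possible orderings.
Spruce → Grove → Milton → Dale → Juniper: 39+28+34+26 = 127
Spruce → Grove → Milton → Juniper → Dale: 39+28+24+26 = 117
Spruce → Grove → Dale → Milton → Juniper: 39+21+34+24 = 118
Spruce → Grove → Dale → Juniper → Milton: 39+21+26+24 = 110
Spruce → Grove → Juniper → Milton → Dale: 39+36+24+34 = 133
Spruce → Grove → Juniper → Dale → Milton: 39+36+26+34 = 135
Spruce → Milton → Grove → Dale → Juniper: 23+28+21+26 = 98
Spruce → Milton → Grove → Juniper → Dale: 23+28+36+26 = 113
Spruce → Milton → Dale → Grove → Juniper: 23+34+21+36 = 114
Spruce → Milton → Dale → Juniper → Grove: 23+34+26+36 = 119
Spruce → Milton → Juniper → Grove → Dale: 23+24+36+21 = 104
Spruce → Milton → Juniper → Dale → Grove: 23+24+26+21 = 94
Spruce → Dale → Grove → Milton → Juniper: 30+21+28+24 = 103
Spruce → Dale → Grove → Juniper → Milton: 30+21+36+24 = 111
… (10 more)
Spruce → Juniper → Milton → Grove → Dale: 16+24+28+21 = 89  ← best
The minimum is 89.
One shortest path: Spruce → Juniper → Milton → Grove → Dale.

89 blocks — the minimum one-way total.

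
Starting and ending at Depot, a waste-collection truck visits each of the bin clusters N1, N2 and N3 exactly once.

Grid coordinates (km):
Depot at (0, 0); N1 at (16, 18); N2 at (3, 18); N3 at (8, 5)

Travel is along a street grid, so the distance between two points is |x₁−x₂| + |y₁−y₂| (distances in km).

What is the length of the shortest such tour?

68 km — the shortest possible round trip.

With 3 stops there are 3!/2 = 3 distinct round trips (a route and its reverse cost the same).
Depot - N1 - N2 - N3 - Depot: 34+13+18+13 = 78
Depot - N1 - N3 - N2 - Depot: 34+21+18+21 = 94
Depot - N2 - N1 - N3 - Depot: 21+13+21+13 = 68
The minimum is 68.
One optimal route: Depot → N2 → N1 → N3 → Depot (or its reverse).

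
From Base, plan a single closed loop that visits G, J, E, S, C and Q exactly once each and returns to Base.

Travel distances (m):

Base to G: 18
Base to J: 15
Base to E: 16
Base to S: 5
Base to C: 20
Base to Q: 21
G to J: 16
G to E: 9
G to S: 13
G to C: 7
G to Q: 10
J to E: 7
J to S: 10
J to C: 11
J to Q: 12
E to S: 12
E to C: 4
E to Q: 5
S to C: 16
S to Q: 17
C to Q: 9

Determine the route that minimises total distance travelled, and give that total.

61 m — the shortest possible round trip.

Base → G → J → E → S → C → Q → Base: 18+16+7+12+16+9+21 = 99
Base → G → J → E → S → Q → C → Base: 18+16+7+12+17+9+20 = 99
Base → G → J → E → C → S → Q → Base: 18+16+7+4+16+17+21 = 99
Base → G → J → E → C → Q → S → Base: 18+16+7+4+9+17+5 = 76
Base → G → J → E → Q → S → C → Base: 18+16+7+5+17+16+20 = 99
Base → G → J → E → Q → C → S → Base: 18+16+7+5+9+16+5 = 76
Base → G → J → S → E → C → Q → Base: 18+16+10+12+4+9+21 = 90
Base → G → J → S → E → Q → C → Base: 18+16+10+12+5+9+20 = 90
… (352 more)
Base → G → C → E → Q → J → S → Base: 18+7+4+5+12+10+5 = 61  ← best
The minimum is 61.
One optimal route: Base → G → C → E → Q → J → S → Base (or its reverse).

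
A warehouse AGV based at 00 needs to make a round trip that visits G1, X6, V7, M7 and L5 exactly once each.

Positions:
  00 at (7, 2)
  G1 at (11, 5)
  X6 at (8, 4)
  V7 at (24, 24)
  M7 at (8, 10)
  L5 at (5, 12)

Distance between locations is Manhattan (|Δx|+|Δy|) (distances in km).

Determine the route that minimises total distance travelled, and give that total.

There are 60 distinct closed tours to check (reversals are equivalent).
00 → G1 → X6 → V7 → M7 → L5 → 00: 7+4+36+30+5+12 = 94
00 → G1 → X6 → V7 → L5 → M7 → 00: 7+4+36+31+5+9 = 92
00 → G1 → X6 → M7 → V7 → L5 → 00: 7+4+6+30+31+12 = 90
00 → G1 → X6 → M7 → L5 → V7 → 00: 7+4+6+5+31+39 = 92
00 → G1 → X6 → L5 → V7 → M7 → 00: 7+4+11+31+30+9 = 92
00 → G1 → X6 → L5 → M7 → V7 → 00: 7+4+11+5+30+39 = 96
00 → G1 → V7 → X6 → M7 → L5 → 00: 7+32+36+6+5+12 = 98
00 → G1 → V7 → X6 → L5 → M7 → 00: 7+32+36+11+5+9 = 100
00 → G1 → V7 → M7 → X6 → L5 → 00: 7+32+30+6+11+12 = 98
00 → G1 → V7 → M7 → L5 → X6 → 00: 7+32+30+5+11+3 = 88
00 → G1 → V7 → L5 → X6 → M7 → 00: 7+32+31+11+6+9 = 96
00 → G1 → V7 → L5 → M7 → X6 → 00: 7+32+31+5+6+3 = 84
00 → G1 → M7 → X6 → V7 → L5 → 00: 7+8+6+36+31+12 = 100
00 → G1 → M7 → X6 → L5 → V7 → 00: 7+8+6+11+31+39 = 102
… (46 more)
The minimum is 84.
One optimal route: 00 → G1 → V7 → L5 → M7 → X6 → 00 (or its reverse).

Shortest round trip = 84 km.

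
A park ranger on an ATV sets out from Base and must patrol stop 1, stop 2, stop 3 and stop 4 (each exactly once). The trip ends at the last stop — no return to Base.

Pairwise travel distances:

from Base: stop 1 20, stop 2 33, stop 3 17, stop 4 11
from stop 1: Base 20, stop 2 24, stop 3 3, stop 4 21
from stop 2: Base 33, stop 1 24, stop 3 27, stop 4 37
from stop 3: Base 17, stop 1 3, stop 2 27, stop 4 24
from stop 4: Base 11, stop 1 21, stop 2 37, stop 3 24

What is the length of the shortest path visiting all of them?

There are 4! = 24 possible orderings.
Base - stop 1 - stop 2 - stop 3 - stop 4: 20+24+27+24 = 95
Base - stop 1 - stop 2 - stop 4 - stop 3: 20+24+37+24 = 105
Base - stop 1 - stop 3 - stop 2 - stop 4: 20+3+27+37 = 87
Base - stop 1 - stop 3 - stop 4 - stop 2: 20+3+24+37 = 84
Base - stop 1 - stop 4 - stop 2 - stop 3: 20+21+37+27 = 105
Base - stop 1 - stop 4 - stop 3 - stop 2: 20+21+24+27 = 92
Base - stop 2 - stop 1 - stop 3 - stop 4: 33+24+3+24 = 84
Base - stop 2 - stop 1 - stop 4 - stop 3: 33+24+21+24 = 102
Base - stop 2 - stop 3 - stop 1 - stop 4: 33+27+3+21 = 84
Base - stop 2 - stop 3 - stop 4 - stop 1: 33+27+24+21 = 105
Base - stop 2 - stop 4 - stop 1 - stop 3: 33+37+21+3 = 94
Base - stop 2 - stop 4 - stop 3 - stop 1: 33+37+24+3 = 97
Base - stop 3 - stop 1 - stop 2 - stop 4: 17+3+24+37 = 81
Base - stop 3 - stop 1 - stop 4 - stop 2: 17+3+21+37 = 78
… (10 more)
Base - stop 4 - stop 1 - stop 3 - stop 2: 11+21+3+27 = 62  ← best
The minimum is 62.
One shortest path: Base → stop 4 → stop 1 → stop 3 → stop 2.

Minimum one-way distance = 62.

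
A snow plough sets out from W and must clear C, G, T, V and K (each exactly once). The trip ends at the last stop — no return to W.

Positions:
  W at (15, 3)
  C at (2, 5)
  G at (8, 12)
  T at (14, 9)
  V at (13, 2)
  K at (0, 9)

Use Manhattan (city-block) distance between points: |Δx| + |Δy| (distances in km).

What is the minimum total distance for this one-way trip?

Minimum one-way distance = 37 km.

There are 5! = 120 possible orderings.
W - C - G - T - V - K: 15+13+9+8+20 = 65
W - C - G - T - K - V: 15+13+9+14+20 = 71
W - C - G - V - T - K: 15+13+15+8+14 = 65
W - C - G - V - K - T: 15+13+15+20+14 = 77
W - C - G - K - T - V: 15+13+11+14+8 = 61
W - C - G - K - V - T: 15+13+11+20+8 = 67
W - C - T - G - V - K: 15+16+9+15+20 = 75
W - C - T - G - K - V: 15+16+9+11+20 = 71
W - C - T - V - G - K: 15+16+8+15+11 = 65
W - C - T - V - K - G: 15+16+8+20+11 = 70
W - C - T - K - G - V: 15+16+14+11+15 = 71
W - C - T - K - V - G: 15+16+14+20+15 = 80
W - C - V - G - T - K: 15+14+15+9+14 = 67
W - C - V - G - K - T: 15+14+15+11+14 = 69
… (106 more)
W - V - T - G - K - C: 3+8+9+11+6 = 37  ← best
The minimum is 37.
One shortest path: W → V → T → G → K → C.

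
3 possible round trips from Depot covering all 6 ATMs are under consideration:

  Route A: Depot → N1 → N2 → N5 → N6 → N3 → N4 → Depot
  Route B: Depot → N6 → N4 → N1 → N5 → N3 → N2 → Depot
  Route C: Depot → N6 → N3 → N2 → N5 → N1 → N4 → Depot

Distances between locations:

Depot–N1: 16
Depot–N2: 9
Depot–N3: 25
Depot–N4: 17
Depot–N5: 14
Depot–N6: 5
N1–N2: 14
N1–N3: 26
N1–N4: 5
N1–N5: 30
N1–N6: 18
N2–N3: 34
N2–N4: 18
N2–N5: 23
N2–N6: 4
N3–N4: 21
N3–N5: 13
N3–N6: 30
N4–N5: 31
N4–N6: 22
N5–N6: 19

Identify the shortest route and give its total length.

Shortest is Route B, total 118.

Route A: 16 + 14 + 23 + 19 + 30 + 21 + 17 = 140
Route B: 5 + 22 + 5 + 30 + 13 + 34 + 9 = 118
Route C: 5 + 30 + 34 + 23 + 30 + 5 + 17 = 144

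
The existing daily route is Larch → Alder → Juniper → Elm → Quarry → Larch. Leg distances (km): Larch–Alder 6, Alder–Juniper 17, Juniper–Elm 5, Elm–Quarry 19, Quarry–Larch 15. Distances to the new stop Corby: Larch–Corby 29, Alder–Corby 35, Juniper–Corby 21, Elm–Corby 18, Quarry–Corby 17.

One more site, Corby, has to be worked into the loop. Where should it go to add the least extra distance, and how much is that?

Insertion cost between consecutive stops i–j is d(i,Corby) + d(Corby,j) − d(i,j):
  between Larch and Alder: 29 + 35 − 6 = 58
  between Alder and Juniper: 35 + 21 − 17 = 39
  between Juniper and Elm: 21 + 18 − 5 = 34
  between Elm and Quarry: 18 + 17 − 19 = 16
  between Quarry and Larch: 17 + 29 − 15 = 31
Cheapest insertion is between Elm and Quarry, adding 16.
New total = 62 + 16 = 78.

Adding 16 km by placing Corby on the Elm–Quarry leg.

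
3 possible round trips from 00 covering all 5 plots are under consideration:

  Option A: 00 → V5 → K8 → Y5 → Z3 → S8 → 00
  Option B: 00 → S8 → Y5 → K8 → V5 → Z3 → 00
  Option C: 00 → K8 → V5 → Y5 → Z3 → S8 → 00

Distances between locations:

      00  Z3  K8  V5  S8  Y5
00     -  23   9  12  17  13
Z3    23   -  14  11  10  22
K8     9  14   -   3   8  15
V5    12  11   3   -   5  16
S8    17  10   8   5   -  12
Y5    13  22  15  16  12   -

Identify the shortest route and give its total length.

Option A: 12 + 3 + 15 + 22 + 10 + 17 = 79
Option B: 17 + 12 + 15 + 3 + 11 + 23 = 81
Option C: 9 + 3 + 16 + 22 + 10 + 17 = 77

Shortest is Option C, total 77.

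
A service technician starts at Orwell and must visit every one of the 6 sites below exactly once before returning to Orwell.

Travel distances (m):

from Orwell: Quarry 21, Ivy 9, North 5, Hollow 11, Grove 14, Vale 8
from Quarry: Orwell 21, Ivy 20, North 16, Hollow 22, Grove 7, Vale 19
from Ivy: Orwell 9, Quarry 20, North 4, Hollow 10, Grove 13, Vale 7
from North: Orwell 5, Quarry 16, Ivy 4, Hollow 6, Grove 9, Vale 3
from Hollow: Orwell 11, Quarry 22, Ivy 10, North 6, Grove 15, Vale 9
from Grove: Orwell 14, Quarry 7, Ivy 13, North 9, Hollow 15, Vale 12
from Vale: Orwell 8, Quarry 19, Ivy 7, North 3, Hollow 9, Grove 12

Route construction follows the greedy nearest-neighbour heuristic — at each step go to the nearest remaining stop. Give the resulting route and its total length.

At Orwell the remaining stops are North 5, Vale 8, Ivy 9, Hollow 11, Grove 14, Quarry 21; go to North.
At North the remaining stops are Vale 3, Ivy 4, Hollow 6, Grove 9, Quarry 16; go to Vale.
At Vale the remaining stops are Ivy 7, Hollow 9, Grove 12, Quarry 19; go to Ivy.
At Ivy the remaining stops are Hollow 10, Grove 13, Quarry 20; go to Hollow.
At Hollow the remaining stops are Grove 15, Quarry 22; go to Grove.
At Grove the remaining stops are Quarry 7; go to Quarry.
Return Quarry→Orwell: 21.
Total = 5 + 3 + 7 + 10 + 15 + 7 + 21 = 68.

Nearest-neighbour total = 68 m; route Orwell → North → Vale → Ivy → Hollow → Grove → Quarry → Orwell.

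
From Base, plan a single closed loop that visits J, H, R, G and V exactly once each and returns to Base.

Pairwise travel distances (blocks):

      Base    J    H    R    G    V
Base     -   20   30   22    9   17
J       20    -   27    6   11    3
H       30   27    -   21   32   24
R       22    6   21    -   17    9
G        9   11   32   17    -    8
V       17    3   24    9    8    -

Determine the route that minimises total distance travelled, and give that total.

There are 60 distinct closed tours to check (reversals are equivalent).
Base→J→H→R→G→V→Base: 20+27+21+17+8+17 = 110
Base→J→H→R→V→G→Base: 20+27+21+9+8+9 = 94
Base→J→H→G→R→V→Base: 20+27+32+17+9+17 = 122
Base→J→H→G→V→R→Base: 20+27+32+8+9+22 = 118
Base→J→H→V→R→G→Base: 20+27+24+9+17+9 = 106
Base→J→H→V→G→R→Base: 20+27+24+8+17+22 = 118
Base→J→R→H→G→V→Base: 20+6+21+32+8+17 = 104
Base→J→R→H→V→G→Base: 20+6+21+24+8+9 = 88
Base→J→R→G→H→V→Base: 20+6+17+32+24+17 = 116
Base→J→R→G→V→H→Base: 20+6+17+8+24+30 = 105
Base→J→R→V→H→G→Base: 20+6+9+24+32+9 = 100
Base→J→R→V→G→H→Base: 20+6+9+8+32+30 = 105
Base→J→G→H→R→V→Base: 20+11+32+21+9+17 = 110
Base→J→G→H→V→R→Base: 20+11+32+24+9+22 = 118
… (46 more)
Base→H→R→J→V→G→Base: 30+21+6+3+8+9 = 77  ← best
The minimum is 77.
One optimal route: Base → H → R → J → V → G → Base (or its reverse).

Shortest round trip = 77 blocks.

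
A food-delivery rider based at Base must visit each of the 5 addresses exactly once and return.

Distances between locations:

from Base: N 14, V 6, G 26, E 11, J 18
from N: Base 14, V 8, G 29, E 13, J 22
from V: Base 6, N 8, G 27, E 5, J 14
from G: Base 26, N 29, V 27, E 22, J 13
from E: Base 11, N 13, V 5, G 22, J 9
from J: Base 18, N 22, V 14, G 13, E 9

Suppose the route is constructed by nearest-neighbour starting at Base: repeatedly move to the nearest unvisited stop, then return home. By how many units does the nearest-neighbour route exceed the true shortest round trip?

The nearest-neighbour route is 1 longer than optimal.

Base: V=6, E=11, N=14, J=18, G=26 ⇒ V
V: E=5, N=8, J=14, G=27 ⇒ E
E: J=9, N=13, G=22 ⇒ J
J: G=13, N=22 ⇒ G
G: N=29 ⇒ N
NN route Base → V → E → J → G → N → Base costs 76.
Optimal: Base → N → V → E → J → G → Base costs 75 (by enumerating all 60 distinct tours).
Excess = 76 − 75 = 1.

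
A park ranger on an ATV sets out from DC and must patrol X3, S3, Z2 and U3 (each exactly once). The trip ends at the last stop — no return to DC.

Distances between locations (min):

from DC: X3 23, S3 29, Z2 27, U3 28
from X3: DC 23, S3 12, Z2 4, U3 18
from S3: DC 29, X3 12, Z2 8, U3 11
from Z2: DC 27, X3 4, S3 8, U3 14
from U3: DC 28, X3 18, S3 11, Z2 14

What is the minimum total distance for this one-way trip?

46 min — the minimum one-way total.

There are 4! = 24 possible orderings.
DC → X3 → S3 → Z2 → U3: 23+12+8+14 = 57
DC → X3 → S3 → U3 → Z2: 23+12+11+14 = 60
DC → X3 → Z2 → S3 → U3: 23+4+8+11 = 46
DC → X3 → Z2 → U3 → S3: 23+4+14+11 = 52
DC → X3 → U3 → S3 → Z2: 23+18+11+8 = 60
DC → X3 → U3 → Z2 → S3: 23+18+14+8 = 63
DC → S3 → X3 → Z2 → U3: 29+12+4+14 = 59
DC → S3 → X3 → U3 → Z2: 29+12+18+14 = 73
DC → S3 → Z2 → X3 → U3: 29+8+4+18 = 59
DC → S3 → Z2 → U3 → X3: 29+8+14+18 = 69
DC → S3 → U3 → X3 → Z2: 29+11+18+4 = 62
DC → S3 → U3 → Z2 → X3: 29+11+14+4 = 58
DC → Z2 → X3 → S3 → U3: 27+4+12+11 = 54
DC → Z2 → X3 → U3 → S3: 27+4+18+11 = 60
… (10 more)
The minimum is 46.
One shortest path: DC → X3 → Z2 → S3 → U3.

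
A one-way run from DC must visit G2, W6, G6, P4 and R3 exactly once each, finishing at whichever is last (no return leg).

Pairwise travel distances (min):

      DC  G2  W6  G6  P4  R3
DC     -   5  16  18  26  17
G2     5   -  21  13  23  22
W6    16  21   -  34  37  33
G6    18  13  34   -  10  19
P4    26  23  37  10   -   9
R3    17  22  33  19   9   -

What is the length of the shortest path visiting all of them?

69 min — the minimum one-way total.

There are 5! = 120 possible orderings.
DC→G2→W6→G6→P4→R3: 5+21+34+10+9 = 79
DC→G2→W6→G6→R3→P4: 5+21+34+19+9 = 88
DC→G2→W6→P4→G6→R3: 5+21+37+10+19 = 92
DC→G2→W6→P4→R3→G6: 5+21+37+9+19 = 91
DC→G2→W6→R3→G6→P4: 5+21+33+19+10 = 88
DC→G2→W6→R3→P4→G6: 5+21+33+9+10 = 78
DC→G2→G6→W6→P4→R3: 5+13+34+37+9 = 98
DC→G2→G6→W6→R3→P4: 5+13+34+33+9 = 94
DC→G2→G6→P4→W6→R3: 5+13+10+37+33 = 98
DC→G2→G6→P4→R3→W6: 5+13+10+9+33 = 70
DC→G2→G6→R3→W6→P4: 5+13+19+33+37 = 107
DC→G2→G6→R3→P4→W6: 5+13+19+9+37 = 83
DC→G2→P4→W6→G6→R3: 5+23+37+34+19 = 118
DC→G2→P4→W6→R3→G6: 5+23+37+33+19 = 117
… (106 more)
DC→W6→G2→G6→P4→R3: 16+21+13+10+9 = 69  ← best
The minimum is 69.
One shortest path: DC → W6 → G2 → G6 → P4 → R3.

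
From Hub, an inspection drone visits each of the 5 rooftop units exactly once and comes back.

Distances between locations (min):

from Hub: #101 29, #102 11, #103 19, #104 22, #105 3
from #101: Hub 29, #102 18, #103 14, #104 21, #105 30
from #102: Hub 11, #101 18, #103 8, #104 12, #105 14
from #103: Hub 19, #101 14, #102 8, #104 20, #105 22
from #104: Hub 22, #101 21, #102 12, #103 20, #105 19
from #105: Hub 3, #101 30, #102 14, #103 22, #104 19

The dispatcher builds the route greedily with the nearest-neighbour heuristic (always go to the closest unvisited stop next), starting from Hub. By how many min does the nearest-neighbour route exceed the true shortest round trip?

From Hub: #105=3, #102=11, #103=19, #104=22, #101=29 → choose #105 (3).
From #105: #102=14, #104=19, #103=22, #101=30 → choose #102 (14).
From #102: #103=8, #104=12, #101=18 → choose #103 (8).
From #103: #101=14, #104=20 → choose #101 (14).
From #101: #104=21 → choose #104 (21).
NN route Hub → #105 → #102 → #103 → #101 → #104 → Hub costs 82.
Optimal: Hub → #102 → #103 → #101 → #104 → #105 → Hub costs 76 (by enumerating all 60 distinct tours).
Excess = 82 − 76 = 6.

The nearest-neighbour route is 6 min longer than optimal.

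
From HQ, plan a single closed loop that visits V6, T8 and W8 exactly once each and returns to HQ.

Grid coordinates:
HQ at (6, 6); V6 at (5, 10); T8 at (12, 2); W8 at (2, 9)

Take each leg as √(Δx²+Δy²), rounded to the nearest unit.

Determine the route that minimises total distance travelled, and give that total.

Minimum total distance: 26.

HQ→V6→T8→W8→HQ: 4+11+12+5 = 32
HQ→V6→W8→T8→HQ: 4+3+12+7 = 26
HQ→T8→V6→W8→HQ: 7+11+3+5 = 26
The minimum is 26.
One optimal route: HQ → V6 → W8 → T8 → HQ (or its reverse).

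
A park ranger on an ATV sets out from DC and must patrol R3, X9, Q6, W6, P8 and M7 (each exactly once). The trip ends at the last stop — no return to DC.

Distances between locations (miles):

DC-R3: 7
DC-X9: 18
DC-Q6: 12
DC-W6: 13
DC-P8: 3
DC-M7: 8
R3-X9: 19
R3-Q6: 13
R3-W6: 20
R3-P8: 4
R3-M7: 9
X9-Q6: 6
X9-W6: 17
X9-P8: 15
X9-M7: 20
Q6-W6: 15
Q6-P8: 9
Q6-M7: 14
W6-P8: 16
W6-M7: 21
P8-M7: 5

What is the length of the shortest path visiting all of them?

There are 6! = 720 possible orderings.
DC→R3→X9→Q6→W6→P8→M7: 7+19+6+15+16+5 = 68
DC→R3→X9→Q6→W6→M7→P8: 7+19+6+15+21+5 = 73
DC→R3→X9→Q6→P8→W6→M7: 7+19+6+9+16+21 = 78
DC→R3→X9→Q6→P8→M7→W6: 7+19+6+9+5+21 = 67
DC→R3→X9→Q6→M7→W6→P8: 7+19+6+14+21+16 = 83
DC→R3→X9→Q6→M7→P8→W6: 7+19+6+14+5+16 = 67
DC→R3→X9→W6→Q6→P8→M7: 7+19+17+15+9+5 = 72
DC→R3→X9→W6→Q6→M7→P8: 7+19+17+15+14+5 = 77
… (712 more)
DC→R3→P8→M7→Q6→X9→W6: 7+4+5+14+6+17 = 53  ← best
The minimum is 53.
One shortest path: DC → R3 → P8 → M7 → Q6 → X9 → W6.

Minimum one-way distance = 53 miles.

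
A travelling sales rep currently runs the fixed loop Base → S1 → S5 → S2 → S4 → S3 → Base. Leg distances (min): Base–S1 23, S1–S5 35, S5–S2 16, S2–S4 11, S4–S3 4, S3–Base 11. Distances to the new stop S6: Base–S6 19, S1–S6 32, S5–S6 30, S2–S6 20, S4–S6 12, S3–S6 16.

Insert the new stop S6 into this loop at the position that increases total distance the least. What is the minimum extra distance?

Insertion cost between consecutive stops i–j is d(i,S6) + d(S6,j) − d(i,j):
  between Base and S1: 19 + 32 − 23 = 28
  between S1 and S5: 32 + 30 − 35 = 27
  between S5 and S2: 30 + 20 − 16 = 34
  between S2 and S4: 20 + 12 − 11 = 21
  between S4 and S3: 12 + 16 − 4 = 24
  between S3 and Base: 16 + 19 − 11 = 24
Cheapest insertion is between S2 and S4, adding 21.
New total = 100 + 21 = 121.

Minimum extra distance: 21 min, inserting S6 between S2 and S4.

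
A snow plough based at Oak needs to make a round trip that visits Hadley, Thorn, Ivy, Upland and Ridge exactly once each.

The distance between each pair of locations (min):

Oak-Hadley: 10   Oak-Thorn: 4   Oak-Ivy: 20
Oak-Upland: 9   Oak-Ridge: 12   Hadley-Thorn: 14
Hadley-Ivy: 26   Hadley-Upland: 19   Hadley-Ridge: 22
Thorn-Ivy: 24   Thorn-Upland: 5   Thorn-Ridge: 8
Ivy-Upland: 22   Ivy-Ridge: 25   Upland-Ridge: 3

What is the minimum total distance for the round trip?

Oak-Hadley-Thorn-Ivy-Upland-Ridge-Oak: 10+14+24+22+3+12 = 85
Oak-Hadley-Thorn-Ivy-Ridge-Upland-Oak: 10+14+24+25+3+9 = 85
Oak-Hadley-Thorn-Upland-Ivy-Ridge-Oak: 10+14+5+22+25+12 = 88
Oak-Hadley-Thorn-Upland-Ridge-Ivy-Oak: 10+14+5+3+25+20 = 77
Oak-Hadley-Thorn-Ridge-Ivy-Upland-Oak: 10+14+8+25+22+9 = 88
Oak-Hadley-Thorn-Ridge-Upland-Ivy-Oak: 10+14+8+3+22+20 = 77
Oak-Hadley-Ivy-Thorn-Upland-Ridge-Oak: 10+26+24+5+3+12 = 80
Oak-Hadley-Ivy-Thorn-Ridge-Upland-Oak: 10+26+24+8+3+9 = 80
Oak-Hadley-Ivy-Upland-Thorn-Ridge-Oak: 10+26+22+5+8+12 = 83
Oak-Hadley-Ivy-Upland-Ridge-Thorn-Oak: 10+26+22+3+8+4 = 73
Oak-Hadley-Ivy-Ridge-Thorn-Upland-Oak: 10+26+25+8+5+9 = 83
Oak-Hadley-Ivy-Ridge-Upland-Thorn-Oak: 10+26+25+3+5+4 = 73
Oak-Hadley-Upland-Thorn-Ivy-Ridge-Oak: 10+19+5+24+25+12 = 95
Oak-Hadley-Upland-Thorn-Ridge-Ivy-Oak: 10+19+5+8+25+20 = 87
… (46 more)
The minimum is 73.
One optimal route: Oak → Hadley → Ivy → Upland → Ridge → Thorn → Oak (or its reverse).

73 min — the shortest possible round trip.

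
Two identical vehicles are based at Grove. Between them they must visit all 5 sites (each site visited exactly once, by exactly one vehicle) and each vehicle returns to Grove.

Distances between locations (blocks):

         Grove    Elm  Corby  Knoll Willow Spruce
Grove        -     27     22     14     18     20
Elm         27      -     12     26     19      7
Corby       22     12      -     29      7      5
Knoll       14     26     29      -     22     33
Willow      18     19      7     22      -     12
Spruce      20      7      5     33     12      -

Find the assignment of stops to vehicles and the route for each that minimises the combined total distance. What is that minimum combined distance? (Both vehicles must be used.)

Try each way of splitting the stops between the two vehicles (each non-empty) and, for each split, find the best tour for each vehicle:
  {Elm} + {Corby, Knoll, Willow, Spruce}: 54 + 68 = 122
  {Corby} + {Elm, Knoll, Willow, Spruce}: 44 + 77 = 121
  {Elm, Corby} + {Knoll, Willow, Spruce}: 61 + 68 = 129
  {Knoll} + {Elm, Corby, Willow, Spruce}: 28 + 64 = 92
  {Elm, Knoll} + {Corby, Willow, Spruce}: 67 + 50 = 117
  {Corby, Knoll} + {Elm, Willow, Spruce}: 65 + 64 = 129
  … (15 splits in total)
Best: vehicle 1 Grove → Knoll → Grove = 28; vehicle 2 Grove → Elm → Spruce → Corby → Willow → Grove = 64; combined 92.

Minimum combined distance: 92 blocks.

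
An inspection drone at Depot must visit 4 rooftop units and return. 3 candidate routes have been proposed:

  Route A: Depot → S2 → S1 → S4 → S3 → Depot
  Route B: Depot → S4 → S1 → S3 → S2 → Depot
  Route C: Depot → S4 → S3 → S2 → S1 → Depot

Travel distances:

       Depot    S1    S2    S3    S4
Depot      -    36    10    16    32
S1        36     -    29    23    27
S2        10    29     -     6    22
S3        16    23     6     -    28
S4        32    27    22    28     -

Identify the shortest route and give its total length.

Shortest is Route B, total 98.

Route A: 10 + 29 + 27 + 28 + 16 = 110
Route B: 32 + 27 + 23 + 6 + 10 = 98
Route C: 32 + 28 + 6 + 29 + 36 = 131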